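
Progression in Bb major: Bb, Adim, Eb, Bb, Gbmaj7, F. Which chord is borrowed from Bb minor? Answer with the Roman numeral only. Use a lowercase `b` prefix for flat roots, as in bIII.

bVImaj7

In Bb major the diatonic chords are Bb, Cm, Dm, Eb, F, Gm, Adim. Bb, Adim, Eb and F all belong to that set. Gbmaj7 (Gb–Bb–Db–F) doesn't fit — on degree 6 Bb major would have Gm (vi). Gbmaj7 is the degree-6 chord of Bb minor, so it is the borrowed bVImaj7.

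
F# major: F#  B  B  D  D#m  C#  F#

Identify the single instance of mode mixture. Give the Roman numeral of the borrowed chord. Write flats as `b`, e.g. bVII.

bVI

F# major has the diatonic set F#, G#m, A#m, B, C#, D#m, E#dim. F#, B, D#m and C# are all diatonic. But D (D–F#–A) is foreign: the diatonic vi on degree 6 is D#m, whereas D comes from F# minor. It is labeled bVI.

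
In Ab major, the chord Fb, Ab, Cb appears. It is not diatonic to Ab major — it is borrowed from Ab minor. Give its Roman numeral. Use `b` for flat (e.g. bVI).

The root Fb is the lowered 6th scale degree — diatonically Ab major has F there. Diatonically Ab major has Fm (vi) on that degree; Fb–Ab–Cb is instead the major chord native to Ab minor, so it takes the label bVI.

bVI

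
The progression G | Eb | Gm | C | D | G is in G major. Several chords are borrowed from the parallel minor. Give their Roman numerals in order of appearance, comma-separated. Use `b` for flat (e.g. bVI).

bVI, i

The diatonic triads in G major are G, Am, Bm, C, D, Em, F#dim. G, C and D all belong to that set. Eb (Eb–G–Bb) is not: scale degree 6 in G major carries Em (vi). In G minor the chord on that degree is Eb, so here it functions as bVI, borrowed from the parallel minor. Gm (G–Bb–D) is not: scale degree 1 in G major carries G (I). In G minor the chord on that degree is Gm, so here it functions as i, borrowed from the parallel minor.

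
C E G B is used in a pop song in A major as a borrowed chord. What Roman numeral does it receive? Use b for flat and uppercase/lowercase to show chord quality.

bIIImaj7

C is the lowered form of scale degree 3 in A major (the diatonic degree 3 is C#). C–E–G–B is a major-seventh chord — the form found in A minor, not the diatonic iii (C#m). Borrowed into A major it is written bIIImaj7.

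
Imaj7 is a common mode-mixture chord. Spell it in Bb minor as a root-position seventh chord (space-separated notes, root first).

Bb D F A

Imaj7 is built on scale degree 1, which is Bb in both Bb minor and its parallel. Stacking thirds in Bb major on Bb gives Bb–D–F–A.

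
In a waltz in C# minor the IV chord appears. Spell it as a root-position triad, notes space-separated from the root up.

The root, F#, is scale degree 4 — the same note in C# minor and C# major; only the chord quality changes. Building the major chord from the parallel major on F#: F#–A#–C#.

F# A# C#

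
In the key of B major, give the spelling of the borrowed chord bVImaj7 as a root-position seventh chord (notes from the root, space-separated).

G B D F#

Scale degree 6 in B major is G#. bVImaj7 uses the lowered form, G, taken from B minor. Stacking thirds in B minor on G gives G–B–D–F#.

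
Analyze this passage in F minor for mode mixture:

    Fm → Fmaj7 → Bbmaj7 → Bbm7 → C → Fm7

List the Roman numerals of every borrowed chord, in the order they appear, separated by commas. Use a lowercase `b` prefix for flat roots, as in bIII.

The diatonic triads in F minor (with V from harmonic minor) are Fm, Gdim, Ab, Bbm, C, Db, Eb. Of the given chords, Fm, Bbm7, C and Fm7 are diatonic. Fmaj7 (F–A–C–E) is not: scale degree 1 in F minor carries Fm (i). In F major the chord on that degree is Fmaj7, so here it functions as Imaj7, borrowed from the parallel major. Bbmaj7 (Bb–D–F–A) is not: scale degree 4 in F minor carries Bbm (iv). In F major the chord on that degree is Bbmaj7, so here it functions as IVmaj7, borrowed from the parallel major.

Imaj7, IVmaj7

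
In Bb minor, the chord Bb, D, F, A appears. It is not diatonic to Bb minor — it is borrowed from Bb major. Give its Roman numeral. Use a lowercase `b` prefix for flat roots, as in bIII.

The root Bb is the diatonic 1st degree of Bb minor; the borrowing shows in the chord quality. Bb–D–F–A is a major-seventh chord — the form found in Bb major, not the diatonic i (Bbm). Borrowed into Bb minor it is written Imaj7.

Imaj7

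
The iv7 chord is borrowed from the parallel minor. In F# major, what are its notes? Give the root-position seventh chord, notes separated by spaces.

The root, B, is scale degree 4 — the same note in F# major and F# minor; only the chord quality changes. Building the minor-seventh chord from the parallel minor on B: B–D–F#–A.

B D F# A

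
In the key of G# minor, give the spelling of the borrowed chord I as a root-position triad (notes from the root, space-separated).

The root, G#, is scale degree 1 — the same note in G# minor and G# major; only the chord quality changes. In G# major the chord on G# is G#–B#–D#.

G# B# D#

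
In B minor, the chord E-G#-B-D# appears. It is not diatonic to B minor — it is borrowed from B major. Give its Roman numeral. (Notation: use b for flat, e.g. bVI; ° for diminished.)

The root E is the diatonic 4th degree of B minor; the borrowing shows in the chord quality. Diatonically B minor has Em (iv) on that degree; E–G#–B–D# is instead the major-seventh chord native to B major, so it takes the label IVmaj7.

IVmaj7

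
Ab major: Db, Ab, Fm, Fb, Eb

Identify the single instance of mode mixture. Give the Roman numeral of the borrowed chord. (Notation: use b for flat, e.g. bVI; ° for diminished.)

In Ab major the diatonic chords are Ab, Bbm, Cm, Db, Eb, Fm, Gdim. Db, Ab, Fm and Eb all belong to that set. But Fb (Fb–Ab–Cb) is foreign: the diatonic vi on degree 6 is Fm, whereas Fb comes from Ab minor. It is labeled bVI.

bVI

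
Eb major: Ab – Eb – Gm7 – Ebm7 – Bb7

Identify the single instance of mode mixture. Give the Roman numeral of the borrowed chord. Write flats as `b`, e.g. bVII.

Eb major has the diatonic set Eb, Fm, Gm, Ab, Bb, Cm, Ddim. Of the given chords, Ab, Eb, Gm7 and Bb7 are diatonic. Ebm7 (Eb–Gb–Bb–Db) doesn't fit — on degree 1 Eb major would have Eb (I). Ebm7 is the degree-1 chord of Eb minor, so it is the borrowed i7.

i7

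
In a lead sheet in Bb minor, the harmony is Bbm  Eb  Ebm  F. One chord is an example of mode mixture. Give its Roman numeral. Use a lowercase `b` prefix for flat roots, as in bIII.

The diatonic triads in Bb minor (with V from harmonic minor) are Bbm, Cdim, Db, Ebm, F, Gb, Ab. Of the given chords, Bbm, Ebm and F are diatonic. But Eb (Eb–G–Bb) is foreign: the diatonic iv on degree 4 is Ebm, whereas Eb comes from Bb major. It is labeled IV.

IV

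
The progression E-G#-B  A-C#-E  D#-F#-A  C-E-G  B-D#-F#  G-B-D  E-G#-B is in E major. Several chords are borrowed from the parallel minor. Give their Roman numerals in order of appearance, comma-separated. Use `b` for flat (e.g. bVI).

In E major the diatonic chords are E, F#m, G#m, A, B, C#m, D#dim. E–G#–B = E, A–C#–E = A, D#–F#–A = D#dim and B–D#–F# = B are all diatonic. But C–E–G is foreign: the diatonic vi on degree 6 is C#m, whereas C comes from E minor. It is labeled bVI. G–B–D is not: scale degree 3 in E major carries G#m (iii). In E minor the chord on that degree is G, so here it functions as bIII, borrowed from the parallel minor.

bVI, bIII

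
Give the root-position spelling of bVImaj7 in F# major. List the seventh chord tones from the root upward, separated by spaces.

D F# A C#

bVImaj7 is built on the lowered scale degree 6. In F# major degree 6 is D#; lowered it becomes D. In F# minor the chord on D is D–F#–A–C#.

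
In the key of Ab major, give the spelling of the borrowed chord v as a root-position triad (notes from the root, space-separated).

Eb Gb Bb

The root, Eb, is scale degree 5 — the same note in Ab major and Ab minor; only the chord quality changes. In Ab minor the chord on Eb is Eb–Gb–Bb.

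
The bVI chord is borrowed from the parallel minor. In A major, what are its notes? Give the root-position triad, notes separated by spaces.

F A C

bVI is built on the lowered scale degree 6. In A major degree 6 is F#; lowered it becomes F. In A minor the chord on F is F–A–C.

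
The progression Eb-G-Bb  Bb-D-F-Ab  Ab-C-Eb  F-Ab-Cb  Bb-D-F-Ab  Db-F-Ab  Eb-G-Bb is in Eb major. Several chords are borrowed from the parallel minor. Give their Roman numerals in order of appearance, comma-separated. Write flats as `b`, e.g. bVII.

ii°, bVII

The diatonic triads in Eb major are Eb, Fm, Gm, Ab, Bb, Cm, Ddim. Eb–G–Bb = Eb, Bb–D–F–Ab = Bb7 and Ab–C–Eb = Ab all belong to that set. But F–Ab–Cb is foreign: the diatonic ii on degree 2 is Fm, whereas Fdim comes from Eb minor. It is labeled ii°. Db–F–Ab is not: scale degree 7 in Eb major carries Ddim (vii°). In Eb minor the chord on that degree is Db, so here it functions as bVII, borrowed from the parallel minor.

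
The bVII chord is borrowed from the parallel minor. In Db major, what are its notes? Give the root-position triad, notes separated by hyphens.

Cb-Eb-Gb

bVII is built on the lowered scale degree 7. In Db major degree 7 is C; lowered it becomes Cb. Building the major chord from the parallel minor on Cb: Cb–Eb–Gb.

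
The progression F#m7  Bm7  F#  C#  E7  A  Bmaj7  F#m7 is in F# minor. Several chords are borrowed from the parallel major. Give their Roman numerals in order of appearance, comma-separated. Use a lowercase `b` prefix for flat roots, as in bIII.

I, IVmaj7

In F# minor (with V from harmonic minor) the diatonic chords are F#m, G#dim, A, Bm, C#, D, E. F#m7, Bm7, C#, E7 and A all belong to that set. But F# (F#–A#–C#) is foreign: the diatonic i on degree 1 is F#m, whereas F# comes from F# major. It is labeled I. Bmaj7 (B–D#–F#–A#) doesn't fit — on degree 4 F# minor would have Bm (iv). Bmaj7 is the degree-4 chord of F# major, so it is the borrowed IVmaj7.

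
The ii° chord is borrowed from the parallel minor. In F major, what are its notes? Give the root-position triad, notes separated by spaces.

G Bb Db

The root, G, is scale degree 2 — the same note in F major and F minor; only the chord quality changes. In F minor the chord on G is G–Bb–Db.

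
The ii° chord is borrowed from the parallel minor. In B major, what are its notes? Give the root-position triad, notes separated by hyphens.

The root, C#, is scale degree 2 — the same note in B major and B minor; only the chord quality changes. Building the diminished chord from the parallel minor on C#: C#–E–G.

C#-E-G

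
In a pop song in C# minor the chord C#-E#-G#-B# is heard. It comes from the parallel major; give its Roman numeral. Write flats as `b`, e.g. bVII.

Imaj7

C# is scale degree 1 in C# minor. C#–E#–G#–B# is a major-seventh chord — the form found in C# major, not the diatonic i (C#m). Borrowed into C# minor it is written Imaj7.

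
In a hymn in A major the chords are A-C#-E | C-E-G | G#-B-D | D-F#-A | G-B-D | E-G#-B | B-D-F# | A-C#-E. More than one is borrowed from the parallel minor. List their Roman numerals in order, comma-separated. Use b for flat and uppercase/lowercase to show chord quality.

In A major the diatonic chords are A, Bm, C#m, D, E, F#m, G#dim. A–C#–E = A, G#–B–D = G#dim, D–F#–A = D, E–G#–B = E and B–D–F# = Bm are all diatonic. But C–E–G is foreign: the diatonic iii on degree 3 is C#m, whereas C comes from A minor. It is labeled bIII. But G–B–D is foreign: the diatonic vii° on degree 7 is G#dim, whereas G comes from A minor. It is labeled bVII.

bIII, bVII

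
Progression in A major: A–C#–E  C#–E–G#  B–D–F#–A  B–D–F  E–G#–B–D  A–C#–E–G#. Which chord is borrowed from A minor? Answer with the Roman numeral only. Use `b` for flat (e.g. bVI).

ii°

A major has the diatonic set A, Bm, C#m, D, E, F#m, G#dim. A–C#–E = A, C#–E–G# = C#m, B–D–F#–A = Bm7, E–G#–B–D = E7 and A–C#–E–G# = Amaj7 are all diatonic. B–D–F is not: scale degree 2 in A major carries Bm (ii). In A minor the chord on that degree is Bdim, so here it functions as ii°, borrowed from the parallel minor.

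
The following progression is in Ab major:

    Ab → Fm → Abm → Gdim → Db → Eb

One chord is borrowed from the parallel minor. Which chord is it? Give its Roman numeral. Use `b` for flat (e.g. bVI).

The diatonic triads in Ab major are Ab, Bbm, Cm, Db, Eb, Fm, Gdim. Of the given chords, Ab, Fm, Gdim, Db and Eb are diatonic. Abm (Ab–Cb–Eb) is not: scale degree 1 in Ab major carries Ab (I). In Ab minor the chord on that degree is Abm, so here it functions as i, borrowed from the parallel minor.

i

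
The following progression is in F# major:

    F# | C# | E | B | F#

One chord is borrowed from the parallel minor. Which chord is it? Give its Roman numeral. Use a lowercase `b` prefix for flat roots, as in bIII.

bVII

In F# major the diatonic chords are F#, G#m, A#m, B, C#, D#m, E#dim. F#, C# and B all belong to that set. E (E–G#–B) is not: scale degree 7 in F# major carries E#dim (vii°). In F# minor the chord on that degree is E, so here it functions as bVII, borrowed from the parallel minor.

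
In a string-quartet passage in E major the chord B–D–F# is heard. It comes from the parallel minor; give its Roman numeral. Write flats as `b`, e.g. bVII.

v

B is scale degree 5 in E major. The diatonic chord on degree 5 would be B (V), but B–D–F# is the minor chord from E minor. As a borrowed chord it is labeled v.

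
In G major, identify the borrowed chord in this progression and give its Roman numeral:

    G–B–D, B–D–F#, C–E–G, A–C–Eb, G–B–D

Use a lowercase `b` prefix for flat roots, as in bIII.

In G major the diatonic chords are G, Am, Bm, C, D, Em, F#dim. G–B–D = G, B–D–F# = Bm and C–E–G = C are all diatonic. A–C–Eb doesn't fit — on degree 2 G major would have Am (ii). Adim is the degree-2 chord of G minor, so it is the borrowed ii°.

ii°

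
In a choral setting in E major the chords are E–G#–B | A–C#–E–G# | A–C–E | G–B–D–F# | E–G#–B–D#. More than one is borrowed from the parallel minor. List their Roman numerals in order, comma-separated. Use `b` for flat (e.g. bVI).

iv, bIIImaj7

E major has the diatonic set E, F#m, G#m, A, B, C#m, D#dim. E–G#–B = E, A–C#–E–G# = Amaj7 and E–G#–B–D# = Emaj7 all belong to that set. But A–C–E is foreign: the diatonic IV on degree 4 is A, whereas Am comes from E minor. It is labeled iv. G–B–D–F# is not: scale degree 3 in E major carries G#m (iii). In E minor the chord on that degree is Gmaj7, so here it functions as bIIImaj7, borrowed from the parallel minor.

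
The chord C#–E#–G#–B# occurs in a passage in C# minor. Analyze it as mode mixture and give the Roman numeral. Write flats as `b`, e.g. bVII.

The root C# is the diatonic 1st degree of C# minor; the borrowing shows in the chord quality. Diatonically C# minor has C#m (i) on that degree; C#–E#–G#–B# is instead the major-seventh chord native to C# major, so it takes the label Imaj7.

Imaj7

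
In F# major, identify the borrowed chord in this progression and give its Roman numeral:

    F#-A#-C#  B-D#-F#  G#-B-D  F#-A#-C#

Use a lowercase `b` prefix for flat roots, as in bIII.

The diatonic triads in F# major are F#, G#m, A#m, B, C#, D#m, E#dim. F#–A#–C# = F# and B–D#–F# = B are both diatonic. But G#–B–D is foreign: the diatonic ii on degree 2 is G#m, whereas G#dim comes from F# minor. It is labeled ii°.

ii°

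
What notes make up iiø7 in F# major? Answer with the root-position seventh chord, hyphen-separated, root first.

iiø7 is built on scale degree 2, which is G# in both F# major and its parallel. Stacking thirds in F# minor on G# gives G#–B–D–F#.

G#-B-D-F#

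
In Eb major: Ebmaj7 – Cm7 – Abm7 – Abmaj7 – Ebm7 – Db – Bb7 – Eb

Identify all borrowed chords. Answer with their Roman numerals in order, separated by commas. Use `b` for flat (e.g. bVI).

The diatonic triads in Eb major are Eb, Fm, Gm, Ab, Bb, Cm, Ddim. Ebmaj7, Cm7, Abmaj7, Bb7 and Eb are all diatonic. Abm7 (Ab–Cb–Eb–Gb) doesn't fit — on degree 4 Eb major would have Ab (IV). Abm7 is the degree-4 chord of Eb minor, so it is the borrowed iv7. Ebm7 (Eb–Gb–Bb–Db) is not: scale degree 1 in Eb major carries Eb (I). In Eb minor the chord on that degree is Ebm7, so here it functions as i7, borrowed from the parallel minor. Db (Db–F–Ab) doesn't fit — on degree 7 Eb major would have Ddim (vii°). Db is the degree-7 chord of Eb minor, so it is the borrowed bVII.

iv7, i7, bVII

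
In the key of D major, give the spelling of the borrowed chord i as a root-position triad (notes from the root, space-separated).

i is built on scale degree 1, which is D in both D major and its parallel. Stacking thirds in D minor on D gives D–F–A.

D F A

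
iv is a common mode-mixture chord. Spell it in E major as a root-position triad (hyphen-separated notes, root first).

A-C-E

The root, A, is scale degree 4 — the same note in E major and E minor; only the chord quality changes. Stacking thirds in E minor on A gives A–C–E.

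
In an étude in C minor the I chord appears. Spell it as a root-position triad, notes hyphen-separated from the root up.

C-E-G

I is built on scale degree 1, which is C in both C minor and its parallel. In C major the chord on C is C–E–G.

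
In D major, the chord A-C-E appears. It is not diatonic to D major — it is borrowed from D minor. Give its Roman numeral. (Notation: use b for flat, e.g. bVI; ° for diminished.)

The root A is the diatonic 5th degree of D major; the borrowing shows in the chord quality. The diatonic chord on degree 5 would be A (V), but A–C–E is the minor chord from D minor. As a borrowed chord it is labeled v.

v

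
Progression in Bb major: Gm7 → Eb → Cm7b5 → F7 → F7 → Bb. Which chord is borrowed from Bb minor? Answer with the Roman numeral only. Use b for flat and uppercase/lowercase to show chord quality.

The diatonic triads in Bb major are Bb, Cm, Dm, Eb, F, Gm, Adim. Gm7, Eb, F7 and Bb are all diatonic. Cm7b5 (C–Eb–Gb–Bb) is not: scale degree 2 in Bb major carries Cm (ii). In Bb minor the chord on that degree is Cm7b5, so here it functions as iiø7, borrowed from the parallel minor.

iiø7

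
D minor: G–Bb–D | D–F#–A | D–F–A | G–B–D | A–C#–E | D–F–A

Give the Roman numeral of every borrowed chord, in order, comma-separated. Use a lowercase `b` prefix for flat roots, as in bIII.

I, IV

D minor has the diatonic set Dm, Edim, F, Gm, A, Bb, C (with V from harmonic minor). G–Bb–D = Gm, D–F–A = Dm and A–C#–E = A all belong to that set. But D–F#–A is foreign: the diatonic i on degree 1 is Dm, whereas D comes from D major. It is labeled I. But G–B–D is foreign: the diatonic iv on degree 4 is Gm, whereas G comes from D major. It is labeled IV.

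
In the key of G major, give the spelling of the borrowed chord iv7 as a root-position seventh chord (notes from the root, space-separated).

C Eb G Bb

The root, C, is scale degree 4 — the same note in G major and G minor; only the chord quality changes. Stacking thirds in G minor on C gives C–Eb–G–Bb.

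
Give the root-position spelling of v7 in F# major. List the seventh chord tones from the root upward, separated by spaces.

C# E G# B

v7 is built on scale degree 5, which is C# in both F# major and its parallel. In F# minor the chord on C# is C#–E–G#–B.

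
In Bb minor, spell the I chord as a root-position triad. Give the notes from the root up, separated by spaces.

Bb D F

I is built on scale degree 1, which is Bb in both Bb minor and its parallel. Stacking thirds in Bb major on Bb gives Bb–D–F.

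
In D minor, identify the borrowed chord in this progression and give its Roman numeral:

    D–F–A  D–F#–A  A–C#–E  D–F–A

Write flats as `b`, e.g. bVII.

I

D minor has the diatonic set Dm, Edim, F, Gm, A, Bb, C (with V from harmonic minor). D–F–A = Dm and A–C#–E = A are both diatonic. But D–F#–A is foreign: the diatonic i on degree 1 is Dm, whereas D comes from D major. It is labeled I.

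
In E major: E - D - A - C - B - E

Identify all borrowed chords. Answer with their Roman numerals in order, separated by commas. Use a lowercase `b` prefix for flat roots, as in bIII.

In E major the diatonic chords are E, F#m, G#m, A, B, C#m, D#dim. E, A and B are all diatonic. D (D–F#–A) is not: scale degree 7 in E major carries D#dim (vii°). In E minor the chord on that degree is D, so here it functions as bVII, borrowed from the parallel minor. But C (C–E–G) is foreign: the diatonic vi on degree 6 is C#m, whereas C comes from E minor. It is labeled bVI.

bVII, bVI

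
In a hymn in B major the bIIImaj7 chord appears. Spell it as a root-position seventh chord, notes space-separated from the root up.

Scale degree 3 in B major is D#. bIIImaj7 uses the lowered form, D, taken from B minor. Stacking thirds in B minor on D gives D–F#–A–C#.

D F# A C#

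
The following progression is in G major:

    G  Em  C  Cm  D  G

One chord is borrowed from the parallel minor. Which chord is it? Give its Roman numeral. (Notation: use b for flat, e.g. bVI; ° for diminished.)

In G major the diatonic chords are G, Am, Bm, C, D, Em, F#dim. G, Em, C and D are all diatonic. Cm (C–Eb–G) doesn't fit — on degree 4 G major would have C (IV). Cm is the degree-4 chord of G minor, so it is the borrowed iv.

iv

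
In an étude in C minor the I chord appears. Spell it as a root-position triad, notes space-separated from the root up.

The root, C, is scale degree 1 — the same note in C minor and C major; only the chord quality changes. Building the major chord from the parallel major on C: C–E–G.

C E G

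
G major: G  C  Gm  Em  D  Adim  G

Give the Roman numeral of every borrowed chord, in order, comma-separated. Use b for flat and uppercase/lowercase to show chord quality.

The diatonic triads in G major are G, Am, Bm, C, D, Em, F#dim. G, C, Em and D all belong to that set. Gm (G–Bb–D) is not: scale degree 1 in G major carries G (I). In G minor the chord on that degree is Gm, so here it functions as i, borrowed from the parallel minor. Adim (A–C–Eb) is not: scale degree 2 in G major carries Am (ii). In G minor the chord on that degree is Adim, so here it functions as ii°, borrowed from the parallel minor.

i, ii°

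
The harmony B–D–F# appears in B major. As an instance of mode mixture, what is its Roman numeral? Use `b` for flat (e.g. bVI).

i

The root B is the diatonic 1st degree of B major; the borrowing shows in the chord quality. Diatonically B major has B (I) on that degree; B–D–F# is instead the minor chord native to B minor, so it takes the label i.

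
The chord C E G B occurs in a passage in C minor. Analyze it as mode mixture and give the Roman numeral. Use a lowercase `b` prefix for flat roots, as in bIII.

Imaj7

C is scale degree 1 in C minor. The diatonic chord on degree 1 would be Cm (i), but C–E–G–B is the major-seventh chord from C major. As a borrowed chord it is labeled Imaj7.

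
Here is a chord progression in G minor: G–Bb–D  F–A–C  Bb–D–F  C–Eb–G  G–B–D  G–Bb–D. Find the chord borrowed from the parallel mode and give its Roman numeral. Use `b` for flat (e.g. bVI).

In G minor (with V from harmonic minor) the diatonic chords are Gm, Adim, Bb, Cm, D, Eb, F. G–Bb–D = Gm, F–A–C = F, Bb–D–F = Bb and C–Eb–G = Cm all belong to that set. G–B–D doesn't fit — on degree 1 G minor would have Gm (i). G is the degree-1 chord of G major, so it is the borrowed I.

I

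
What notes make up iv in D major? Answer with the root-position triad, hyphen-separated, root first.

G-Bb-D

The root, G, is scale degree 4 — the same note in D major and D minor; only the chord quality changes. In D minor the chord on G is G–Bb–D.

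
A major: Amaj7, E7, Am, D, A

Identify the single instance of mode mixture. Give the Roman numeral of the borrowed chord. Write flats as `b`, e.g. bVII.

i

The diatonic triads in A major are A, Bm, C#m, D, E, F#m, G#dim. Amaj7, E7, D and A all belong to that set. Am (A–C–E) is not: scale degree 1 in A major carries A (I). In A minor the chord on that degree is Am, so here it functions as i, borrowed from the parallel minor.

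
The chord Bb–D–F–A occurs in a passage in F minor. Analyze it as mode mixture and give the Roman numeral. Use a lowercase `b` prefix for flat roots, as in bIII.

IVmaj7

Bb is scale degree 4 in F minor. Diatonically F minor has Bbm (iv) on that degree; Bb–D–F–A is instead the major-seventh chord native to F major, so it takes the label IVmaj7.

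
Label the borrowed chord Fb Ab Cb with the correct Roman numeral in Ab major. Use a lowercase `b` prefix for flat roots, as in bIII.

In Ab major scale degree 6 is F; Fb is its lowered form, from Ab minor. The diatonic chord on degree 6 would be Fm (vi), but Fb–Ab–Cb is the major chord from Ab minor. As a borrowed chord it is labeled bVI.

bVI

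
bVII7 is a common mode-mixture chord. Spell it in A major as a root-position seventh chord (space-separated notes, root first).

G B D F

Scale degree 7 in A major is G#. bVII7 uses the lowered form, G, taken from A minor. In A minor the chord on G is G–B–D–F.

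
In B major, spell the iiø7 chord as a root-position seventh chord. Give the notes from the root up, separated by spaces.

C# E G B

iiø7 is built on scale degree 2, which is C# in both B major and its parallel. Building the half-diminished-seventh chord from the parallel minor on C#: C#–E–G–B.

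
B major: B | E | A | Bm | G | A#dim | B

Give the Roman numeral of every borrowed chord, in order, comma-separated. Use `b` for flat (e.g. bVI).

bVII, i, bVI

The diatonic triads in B major are B, C#m, D#m, E, F#, G#m, A#dim. Of the given chords, B, E and A#dim are diatonic. But A (A–C#–E) is foreign: the diatonic vii° on degree 7 is A#dim, whereas A comes from B minor. It is labeled bVII. Bm (B–D–F#) doesn't fit — on degree 1 B major would have B (I). Bm is the degree-1 chord of B minor, so it is the borrowed i. G (G–B–D) is not: scale degree 6 in B major carries G#m (vi). In B minor the chord on that degree is G, so here it functions as bVI, borrowed from the parallel minor.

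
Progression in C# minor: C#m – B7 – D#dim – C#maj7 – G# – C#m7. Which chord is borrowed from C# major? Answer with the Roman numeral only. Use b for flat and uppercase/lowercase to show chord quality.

Imaj7

In C# minor (with V from harmonic minor) the diatonic chords are C#m, D#dim, E, F#m, G#, A, B. C#m, B7, D#dim, G# and C#m7 are all diatonic. C#maj7 (C#–E#–G#–B#) doesn't fit — on degree 1 C# minor would have C#m (i). C#maj7 is the degree-1 chord of C# major, so it is the borrowed Imaj7.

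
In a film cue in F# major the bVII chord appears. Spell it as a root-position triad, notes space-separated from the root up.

Scale degree 7 in F# major is E#. bVII uses the lowered form, E, taken from F# minor. Building the major chord from the parallel minor on E: E–G#–B.

E G# B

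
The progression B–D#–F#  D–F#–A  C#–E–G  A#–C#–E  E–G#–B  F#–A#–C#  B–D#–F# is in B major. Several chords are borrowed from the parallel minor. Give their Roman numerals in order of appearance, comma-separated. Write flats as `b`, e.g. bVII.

B major has the diatonic set B, C#m, D#m, E, F#, G#m, A#dim. B–D#–F# = B, A#–C#–E = A#dim, E–G#–B = E and F#–A#–C# = F# all belong to that set. But D–F#–A is foreign: the diatonic iii on degree 3 is D#m, whereas D comes from B minor. It is labeled bIII. But C#–E–G is foreign: the diatonic ii on degree 2 is C#m, whereas C#dim comes from B minor. It is labeled ii°.

bIII, ii°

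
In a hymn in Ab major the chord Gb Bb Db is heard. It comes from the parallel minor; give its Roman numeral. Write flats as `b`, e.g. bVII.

bVII

The root Gb is the lowered 7th scale degree — diatonically Ab major has G there. Diatonically Ab major has Gdim (vii°) on that degree; Gb–Bb–Db is instead the major chord native to Ab minor, so it takes the label bVII.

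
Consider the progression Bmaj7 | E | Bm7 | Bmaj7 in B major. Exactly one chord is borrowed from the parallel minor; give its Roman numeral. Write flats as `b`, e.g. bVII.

i7

In B major the diatonic chords are B, C#m, D#m, E, F#, G#m, A#dim. Bmaj7 and E both belong to that set. Bm7 (B–D–F#–A) is not: scale degree 1 in B major carries B (I). In B minor the chord on that degree is Bm7, so here it functions as i7, borrowed from the parallel minor.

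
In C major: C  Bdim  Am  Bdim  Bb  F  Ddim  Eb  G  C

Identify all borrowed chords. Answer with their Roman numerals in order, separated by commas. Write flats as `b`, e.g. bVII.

The diatonic triads in C major are C, Dm, Em, F, G, Am, Bdim. Of the given chords, C, Bdim, Am, F and G are diatonic. But Bb (Bb–D–F) is foreign: the diatonic vii° on degree 7 is Bdim, whereas Bb comes from C minor. It is labeled bVII. Ddim (D–F–Ab) doesn't fit — on degree 2 C major would have Dm (ii). Ddim is the degree-2 chord of C minor, so it is the borrowed ii°. But Eb (Eb–G–Bb) is foreign: the diatonic iii on degree 3 is Em, whereas Eb comes from C minor. It is labeled bIII.

bVII, ii°, bIII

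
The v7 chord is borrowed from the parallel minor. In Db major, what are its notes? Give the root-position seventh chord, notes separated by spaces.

Ab Cb Eb Gb

v7 is built on scale degree 5, which is Ab in both Db major and its parallel. Stacking thirds in Db minor on Ab gives Ab–Cb–Eb–Gb.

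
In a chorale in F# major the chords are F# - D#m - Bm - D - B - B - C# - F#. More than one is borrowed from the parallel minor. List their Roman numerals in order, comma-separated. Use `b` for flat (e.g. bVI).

The diatonic triads in F# major are F#, G#m, A#m, B, C#, D#m, E#dim. F#, D#m, B and C# are all diatonic. But Bm (B–D–F#) is foreign: the diatonic IV on degree 4 is B, whereas Bm comes from F# minor. It is labeled iv. But D (D–F#–A) is foreign: the diatonic vi on degree 6 is D#m, whereas D comes from F# minor. It is labeled bVI.

iv, bVI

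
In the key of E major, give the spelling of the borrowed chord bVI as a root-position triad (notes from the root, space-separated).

C E G

The root of bVI is the lowered 6th degree: C# becomes C. In E minor the chord on C is C–E–G.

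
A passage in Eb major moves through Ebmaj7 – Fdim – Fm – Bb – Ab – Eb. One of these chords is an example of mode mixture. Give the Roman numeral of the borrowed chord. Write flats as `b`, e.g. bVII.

ii°

The diatonic triads in Eb major are Eb, Fm, Gm, Ab, Bb, Cm, Ddim. Ebmaj7, Fm, Bb, Ab and Eb are all diatonic. Fdim (F–Ab–Cb) is not: scale degree 2 in Eb major carries Fm (ii). In Eb minor the chord on that degree is Fdim, so here it functions as ii°, borrowed from the parallel minor.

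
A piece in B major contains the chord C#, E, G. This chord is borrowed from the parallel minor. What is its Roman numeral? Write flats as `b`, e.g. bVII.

ii°

The root C# is the diatonic 2nd degree of B major; the borrowing shows in the chord quality. Diatonically B major has C#m (ii) on that degree; C#–E–G is instead the diminished chord native to B minor, so it takes the label ii°.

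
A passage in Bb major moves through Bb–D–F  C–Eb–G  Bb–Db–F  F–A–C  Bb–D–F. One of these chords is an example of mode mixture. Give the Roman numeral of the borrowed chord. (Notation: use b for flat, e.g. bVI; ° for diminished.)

i

Bb major has the diatonic set Bb, Cm, Dm, Eb, F, Gm, Adim. Of the given chords, Bb–D–F = Bb, C–Eb–G = Cm and F–A–C = F are diatonic. Bb–Db–F doesn't fit — on degree 1 Bb major would have Bb (I). Bbm is the degree-1 chord of Bb minor, so it is the borrowed i.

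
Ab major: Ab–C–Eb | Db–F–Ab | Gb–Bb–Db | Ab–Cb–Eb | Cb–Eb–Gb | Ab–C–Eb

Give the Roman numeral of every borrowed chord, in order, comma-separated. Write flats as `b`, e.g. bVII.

The diatonic triads in Ab major are Ab, Bbm, Cm, Db, Eb, Fm, Gdim. Ab–C–Eb = Ab and Db–F–Ab = Db both belong to that set. But Gb–Bb–Db is foreign: the diatonic vii° on degree 7 is Gdim, whereas Gb comes from Ab minor. It is labeled bVII. But Ab–Cb–Eb is foreign: the diatonic I on degree 1 is Ab, whereas Abm comes from Ab minor. It is labeled i. But Cb–Eb–Gb is foreign: the diatonic iii on degree 3 is Cm, whereas Cb comes from Ab minor. It is labeled bIII.

bVII, i, bIII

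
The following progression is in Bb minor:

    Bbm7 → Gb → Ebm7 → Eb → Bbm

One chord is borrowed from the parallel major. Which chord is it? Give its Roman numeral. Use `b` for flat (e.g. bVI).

IV

In Bb minor (with V from harmonic minor) the diatonic chords are Bbm, Cdim, Db, Ebm, F, Gb, Ab. Bbm7, Gb, Ebm7 and Bbm all belong to that set. But Eb (Eb–G–Bb) is foreign: the diatonic iv on degree 4 is Ebm, whereas Eb comes from Bb major. It is labeled IV.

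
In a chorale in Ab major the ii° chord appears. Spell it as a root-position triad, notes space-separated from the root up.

ii° is built on scale degree 2, which is Bb in both Ab major and its parallel. In Ab minor the chord on Bb is Bb–Db–Fb.

Bb Db Fb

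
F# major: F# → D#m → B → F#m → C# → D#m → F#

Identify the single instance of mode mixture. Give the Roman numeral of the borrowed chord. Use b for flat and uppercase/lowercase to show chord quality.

F# major has the diatonic set F#, G#m, A#m, B, C#, D#m, E#dim. F#, D#m, B and C# are all diatonic. But F#m (F#–A–C#) is foreign: the diatonic I on degree 1 is F#, whereas F#m comes from F# minor. It is labeled i.

i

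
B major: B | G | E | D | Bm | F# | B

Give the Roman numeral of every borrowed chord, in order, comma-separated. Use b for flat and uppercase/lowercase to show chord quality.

bVI, bIII, i

In B major the diatonic chords are B, C#m, D#m, E, F#, G#m, A#dim. B, E and F# are all diatonic. G (G–B–D) doesn't fit — on degree 6 B major would have G#m (vi). G is the degree-6 chord of B minor, so it is the borrowed bVI. D (D–F#–A) doesn't fit — on degree 3 B major would have D#m (iii). D is the degree-3 chord of B minor, so it is the borrowed bIII. Bm (B–D–F#) is not: scale degree 1 in B major carries B (I). In B minor the chord on that degree is Bm, so here it functions as i, borrowed from the parallel minor.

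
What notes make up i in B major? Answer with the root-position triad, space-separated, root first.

B D F#

The root, B, is scale degree 1 — the same note in B major and B minor; only the chord quality changes. Building the minor chord from the parallel minor on B: B–D–F#.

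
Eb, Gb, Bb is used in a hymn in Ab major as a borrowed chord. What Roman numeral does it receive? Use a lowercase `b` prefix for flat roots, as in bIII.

Eb is scale degree 5 in Ab major. The diatonic chord on degree 5 would be Eb (V), but Eb–Gb–Bb is the minor chord from Ab minor. As a borrowed chord it is labeled v.

v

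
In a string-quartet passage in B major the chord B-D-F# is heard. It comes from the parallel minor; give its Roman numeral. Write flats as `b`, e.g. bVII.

B is scale degree 1 in B major. The diatonic chord on degree 1 would be B (I), but B–D–F# is the minor chord from B minor. As a borrowed chord it is labeled i.

i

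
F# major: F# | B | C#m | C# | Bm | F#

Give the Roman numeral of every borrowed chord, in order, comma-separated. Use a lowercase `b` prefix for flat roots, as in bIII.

v, iv

The diatonic triads in F# major are F#, G#m, A#m, B, C#, D#m, E#dim. F#, B and C# are all diatonic. C#m (C#–E–G#) doesn't fit — on degree 5 F# major would have C# (V). C#m is the degree-5 chord of F# minor, so it is the borrowed v. Bm (B–D–F#) is not: scale degree 4 in F# major carries B (IV). In F# minor the chord on that degree is Bm, so here it functions as iv, borrowed from the parallel minor.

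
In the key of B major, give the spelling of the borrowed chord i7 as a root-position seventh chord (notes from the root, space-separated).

B D F# A

i7 is built on scale degree 1, which is B in both B major and its parallel. Building the minor-seventh chord from the parallel minor on B: B–D–F#–A.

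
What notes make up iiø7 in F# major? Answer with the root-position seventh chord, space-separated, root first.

The root, G#, is scale degree 2 — the same note in F# major and F# minor; only the chord quality changes. Stacking thirds in F# minor on G# gives G#–B–D–F#.

G# B D F#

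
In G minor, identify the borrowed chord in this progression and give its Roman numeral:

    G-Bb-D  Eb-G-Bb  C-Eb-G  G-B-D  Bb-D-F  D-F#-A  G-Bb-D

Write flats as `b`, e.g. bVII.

The diatonic triads in G minor (with V from harmonic minor) are Gm, Adim, Bb, Cm, D, Eb, F. G–Bb–D = Gm, Eb–G–Bb = Eb, C–Eb–G = Cm, Bb–D–F = Bb and D–F#–A = D are all diatonic. But G–B–D is foreign: the diatonic i on degree 1 is Gm, whereas G comes from G major. It is labeled I.

I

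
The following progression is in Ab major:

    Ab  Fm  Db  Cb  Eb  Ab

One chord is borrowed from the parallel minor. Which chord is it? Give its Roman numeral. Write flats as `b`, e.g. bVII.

bIII

The diatonic triads in Ab major are Ab, Bbm, Cm, Db, Eb, Fm, Gdim. Ab, Fm, Db and Eb are all diatonic. But Cb (Cb–Eb–Gb) is foreign: the diatonic iii on degree 3 is Cm, whereas Cb comes from Ab minor. It is labeled bIII.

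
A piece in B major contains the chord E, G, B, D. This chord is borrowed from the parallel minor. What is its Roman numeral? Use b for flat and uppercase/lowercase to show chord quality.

iv7

E is scale degree 4 in B major. E–G–B–D is a minor-seventh chord — the form found in B minor, not the diatonic IV (E). Borrowed into B major it is written iv7.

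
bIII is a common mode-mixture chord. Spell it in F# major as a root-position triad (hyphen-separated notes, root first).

A-C#-E

The root of bIII is the lowered 3rd degree: A# becomes A. Stacking thirds in F# minor on A gives A–C#–E.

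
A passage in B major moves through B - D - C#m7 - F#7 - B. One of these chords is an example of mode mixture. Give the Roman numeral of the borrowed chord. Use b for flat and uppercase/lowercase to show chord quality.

bIII

In B major the diatonic chords are B, C#m, D#m, E, F#, G#m, A#dim. Of the given chords, B, C#m7 and F#7 are diatonic. But D (D–F#–A) is foreign: the diatonic iii on degree 3 is D#m, whereas D comes from B minor. It is labeled bIII.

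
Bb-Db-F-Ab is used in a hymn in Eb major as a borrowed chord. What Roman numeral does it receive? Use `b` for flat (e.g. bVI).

v7

The root Bb is the diatonic 5th degree of Eb major; the borrowing shows in the chord quality. Bb–Db–F–Ab is a minor-seventh chord — the form found in Eb minor, not the diatonic V (Bb). Borrowed into Eb major it is written v7.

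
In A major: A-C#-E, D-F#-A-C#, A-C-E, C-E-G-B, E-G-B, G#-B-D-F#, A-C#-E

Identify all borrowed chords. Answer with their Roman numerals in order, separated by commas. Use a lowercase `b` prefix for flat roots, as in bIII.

A major has the diatonic set A, Bm, C#m, D, E, F#m, G#dim. A–C#–E = A, D–F#–A–C# = Dmaj7 and G#–B–D–F# = G#m7b5 all belong to that set. But A–C–E is foreign: the diatonic I on degree 1 is A, whereas Am comes from A minor. It is labeled i. C–E–G–B is not: scale degree 3 in A major carries C#m (iii). In A minor the chord on that degree is Cmaj7, so here it functions as bIIImaj7, borrowed from the parallel minor. But E–G–B is foreign: the diatonic V on degree 5 is E, whereas Em comes from A minor. It is labeled v.

i, bIIImaj7, v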